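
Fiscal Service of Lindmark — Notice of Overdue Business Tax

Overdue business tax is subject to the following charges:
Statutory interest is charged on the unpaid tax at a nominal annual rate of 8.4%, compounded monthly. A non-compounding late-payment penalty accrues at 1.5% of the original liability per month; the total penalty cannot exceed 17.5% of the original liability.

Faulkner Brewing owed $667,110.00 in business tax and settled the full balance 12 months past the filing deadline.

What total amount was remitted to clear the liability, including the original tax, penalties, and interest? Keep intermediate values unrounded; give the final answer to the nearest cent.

$842,100.07

Penalty (uncapped): 12 × 1.5% × $667,110.00 = $120,079.80; cap = 17.5% × $667,110.00 = $116,744.25 → penalty = $116,744.25
Interest (8.4%/yr ÷ 12 = 0.7%/month): $667,110.00 × ((1 + 0.007)^12 − 1) = $58,245.8157…
Total = $667,110.00 + $116,744.2500 + $58,245.8157… = $842,100.07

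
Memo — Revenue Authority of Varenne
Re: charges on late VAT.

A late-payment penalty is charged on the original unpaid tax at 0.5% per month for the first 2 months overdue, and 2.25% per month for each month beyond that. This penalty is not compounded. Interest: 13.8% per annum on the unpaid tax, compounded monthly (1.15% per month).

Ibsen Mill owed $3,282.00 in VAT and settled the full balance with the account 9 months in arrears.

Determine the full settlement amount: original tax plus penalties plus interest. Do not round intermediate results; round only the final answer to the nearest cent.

$4,187.47

Penalty, months 1–2: 2 × 0.5% × $3,282.00 = $32.82
Penalty, months 3–9: 7 × 2.25% × $3,282.00 = $516.92…
Interest: $3,282.00 × ((1 + 0.0115)^9 − 1) = $3,282.00 × 0.1083910… = $355.7392…
Total = $3,282.00 + $549.7350 + $355.7392… = $4,187.47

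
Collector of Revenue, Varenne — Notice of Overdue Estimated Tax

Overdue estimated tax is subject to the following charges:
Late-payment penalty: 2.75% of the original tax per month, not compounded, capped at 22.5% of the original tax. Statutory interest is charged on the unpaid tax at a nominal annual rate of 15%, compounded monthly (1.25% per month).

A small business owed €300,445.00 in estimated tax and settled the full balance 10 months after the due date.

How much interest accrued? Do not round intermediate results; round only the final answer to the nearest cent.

€39,740.11

Interest: €300,445.00 × ((1 + 0.0125)^10 − 1) = €300,445.00 × 0.1322708… = €39,740.1094…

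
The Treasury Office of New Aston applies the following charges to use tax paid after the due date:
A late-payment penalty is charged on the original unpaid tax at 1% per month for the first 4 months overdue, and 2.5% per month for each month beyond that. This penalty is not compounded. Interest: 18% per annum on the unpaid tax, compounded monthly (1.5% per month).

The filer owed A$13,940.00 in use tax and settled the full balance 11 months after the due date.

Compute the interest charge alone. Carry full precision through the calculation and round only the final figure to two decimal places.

Interest: A$13,940.00 × ((1 + 0.015)^11 − 1) = A$13,940.00 × 0.1779489… = A$2,480.6082…

A$2,480.61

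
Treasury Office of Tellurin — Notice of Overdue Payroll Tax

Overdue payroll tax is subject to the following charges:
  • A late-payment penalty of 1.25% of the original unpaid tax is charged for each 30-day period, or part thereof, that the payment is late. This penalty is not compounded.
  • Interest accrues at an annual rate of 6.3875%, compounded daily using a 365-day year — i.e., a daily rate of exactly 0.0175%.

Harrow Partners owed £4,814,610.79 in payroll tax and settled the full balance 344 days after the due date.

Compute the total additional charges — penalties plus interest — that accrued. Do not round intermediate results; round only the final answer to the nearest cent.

Penalty periods: ⌈344/30⌉ = 12; penalty = 12 × 1.25% × £4,814,610.79 = £722,191.62…
Interest: £4,814,610.79 × ((1 + 0.000175)^344 − 1) = £4,814,610.79 × 0.06204334… = £298,714.5410…
Penalties + interest = £722,191.6185 + £298,714.5410… = £1,020,906.16

£1,020,906.16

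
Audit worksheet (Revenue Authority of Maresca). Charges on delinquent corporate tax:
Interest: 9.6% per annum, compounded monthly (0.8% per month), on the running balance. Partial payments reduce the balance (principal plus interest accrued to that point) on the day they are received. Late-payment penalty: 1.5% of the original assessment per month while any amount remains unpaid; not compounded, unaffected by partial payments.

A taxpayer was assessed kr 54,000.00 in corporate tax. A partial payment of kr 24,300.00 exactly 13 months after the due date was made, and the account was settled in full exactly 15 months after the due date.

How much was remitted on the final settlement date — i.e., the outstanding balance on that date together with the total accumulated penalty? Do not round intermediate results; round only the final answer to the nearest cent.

kr 48,315.41

Balance at month 13: kr 54,000.0000 × (1 + 0.008)^13 = kr 59,893.6358…
After kr 24,300.00 payment: kr 59,893.6358… − kr 24,300.00 = kr 35,593.6358…
Balance at month 15: kr 35,593.6358… × (1 + 0.008)^2 = kr 36,165.4119…
Penalty: 15 × 1.5% × kr 54,000.00 = kr 12,150.00
Final settlement = outstanding balance + penalty = kr 36,165.4119… + kr 12,150.00 = kr 48,315.41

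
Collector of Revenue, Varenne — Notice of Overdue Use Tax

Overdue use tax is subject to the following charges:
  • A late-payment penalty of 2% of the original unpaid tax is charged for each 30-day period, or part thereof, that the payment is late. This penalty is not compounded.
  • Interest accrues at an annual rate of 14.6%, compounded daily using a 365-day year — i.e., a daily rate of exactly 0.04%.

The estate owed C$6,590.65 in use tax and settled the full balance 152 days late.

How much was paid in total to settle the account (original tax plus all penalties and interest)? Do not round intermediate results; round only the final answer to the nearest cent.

Penalty periods: ⌈152/30⌉ = 6; penalty = 6 × 2% × C$6,590.65 = C$790.88…
Interest: C$6,590.65 × ((1 + 0.0004)^152 − 1) = C$6,590.65 × 0.06267344… = C$413.0587…
Total = C$6,590.65 + C$790.8780 + C$413.0587… = C$7,794.59

C$7,794.59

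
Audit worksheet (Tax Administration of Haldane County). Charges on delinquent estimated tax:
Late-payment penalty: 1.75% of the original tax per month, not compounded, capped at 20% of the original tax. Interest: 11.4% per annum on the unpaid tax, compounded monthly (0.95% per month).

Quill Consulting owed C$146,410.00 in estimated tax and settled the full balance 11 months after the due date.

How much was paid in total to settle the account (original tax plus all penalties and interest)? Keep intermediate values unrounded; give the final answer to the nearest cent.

C$190,641.62

Penalty: 11 × 1.75% × C$146,410.00 = C$28,183.93… (below the 20% cap of C$29,282.00)
Interest: C$146,410.00 × ((1 + 0.0095)^11 − 1) = C$146,410.00 × 0.1096079… = C$16,047.6986…
Total = C$146,410.00 + C$28,183.9250 + C$16,047.6986… = C$190,641.62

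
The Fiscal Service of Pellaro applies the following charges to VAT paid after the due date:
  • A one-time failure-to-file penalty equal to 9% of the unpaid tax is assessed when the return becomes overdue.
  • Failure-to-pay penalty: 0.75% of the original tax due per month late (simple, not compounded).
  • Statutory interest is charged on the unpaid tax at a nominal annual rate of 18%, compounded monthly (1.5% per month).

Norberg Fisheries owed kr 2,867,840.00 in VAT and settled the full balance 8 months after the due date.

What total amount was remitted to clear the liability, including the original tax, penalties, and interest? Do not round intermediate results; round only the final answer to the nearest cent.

Failure-to-file penalty: 9% × kr 2,867,840.00 = kr 258,105.60
Failure-to-pay penalty = 0.75% × kr 2,867,840.00 × 8 mo = kr 172,070.40
Interest: kr 2,867,840.00 × ((1 + 0.015)^8 − 1) = kr 2,867,840.00 × 0.1264926… = kr 362,760.4995…
Total = kr 2,867,840.00 + kr 430,176.0000 + kr 362,760.4995… = kr 3,660,776.50

kr 3,660,776.50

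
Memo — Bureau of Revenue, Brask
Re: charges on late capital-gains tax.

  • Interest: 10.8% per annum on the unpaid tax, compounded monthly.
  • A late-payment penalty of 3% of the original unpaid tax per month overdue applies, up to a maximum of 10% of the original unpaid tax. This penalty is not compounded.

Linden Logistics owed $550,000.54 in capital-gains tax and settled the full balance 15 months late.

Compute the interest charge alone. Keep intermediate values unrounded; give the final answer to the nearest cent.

Interest (10.8%/yr ÷ 12 = 0.9%/month): $550,000.54 × ((1 + 0.009)^15 − 1) = $79,115.2846…

$79,115.28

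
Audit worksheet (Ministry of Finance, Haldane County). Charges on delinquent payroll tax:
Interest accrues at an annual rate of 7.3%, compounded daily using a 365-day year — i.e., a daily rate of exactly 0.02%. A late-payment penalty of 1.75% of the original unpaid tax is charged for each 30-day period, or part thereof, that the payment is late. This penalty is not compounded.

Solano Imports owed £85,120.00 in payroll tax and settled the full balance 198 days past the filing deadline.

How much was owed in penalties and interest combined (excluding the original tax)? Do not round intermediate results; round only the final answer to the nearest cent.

£13,865.23

Penalty periods: ⌈198/30⌉ = 7; penalty = 7 × 1.75% × £85,120.00 = £10,427.20
Interest: £85,120.00 × ((1 + 0.0002)^198 − 1) = £85,120.00 × 0.04039041… = £3,438.0320…
Penalties + interest = £10,427.2000 + £3,438.0320… = £13,865.23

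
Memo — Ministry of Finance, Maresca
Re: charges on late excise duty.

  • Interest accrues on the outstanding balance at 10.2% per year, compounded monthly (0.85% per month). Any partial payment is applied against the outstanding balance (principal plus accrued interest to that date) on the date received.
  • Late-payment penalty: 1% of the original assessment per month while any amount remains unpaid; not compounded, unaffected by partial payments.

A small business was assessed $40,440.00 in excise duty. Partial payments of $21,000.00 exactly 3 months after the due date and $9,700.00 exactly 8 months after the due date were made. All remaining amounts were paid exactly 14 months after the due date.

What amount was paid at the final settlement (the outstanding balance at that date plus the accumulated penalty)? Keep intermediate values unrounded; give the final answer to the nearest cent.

Balance at month 3: $40,440.0000 × (1 + 0.0085)^3 = $41,480.0102…
After $21,000.00 payment: $41,480.0102… − $21,000.00 = $20,480.0102…
Balance at month 8: $20,480.0102… × (1 + 0.0085)^5 = $21,365.3338…
After $9,700.00 payment: $21,365.3338… − $9,700.00 = $11,665.3338…
Balance at month 14: $11,665.3338… × (1 + 0.0085)^6 = $12,273.0523…
Penalty: 14 × 1% × $40,440.00 = $5,661.60
Final settlement = outstanding balance + penalty = $12,273.0523… + $5,661.60 = $17,934.65

$17,934.65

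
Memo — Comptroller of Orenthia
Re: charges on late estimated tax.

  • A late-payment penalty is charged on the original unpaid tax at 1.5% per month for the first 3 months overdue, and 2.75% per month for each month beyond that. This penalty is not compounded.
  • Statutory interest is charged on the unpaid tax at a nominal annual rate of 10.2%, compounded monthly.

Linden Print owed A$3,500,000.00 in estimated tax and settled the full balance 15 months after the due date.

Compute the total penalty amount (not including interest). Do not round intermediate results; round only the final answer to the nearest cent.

Penalty, months 1–3: 3 × 1.5% × A$3,500,000.00 = A$157,500.00
Penalty, months 4–15: 12 × 2.75% × A$3,500,000.00 = A$1,155,000.00
Total penalty = A$157,500.00 + A$1,155,000.00 = A$1,312,500.00

A$1,312,500.00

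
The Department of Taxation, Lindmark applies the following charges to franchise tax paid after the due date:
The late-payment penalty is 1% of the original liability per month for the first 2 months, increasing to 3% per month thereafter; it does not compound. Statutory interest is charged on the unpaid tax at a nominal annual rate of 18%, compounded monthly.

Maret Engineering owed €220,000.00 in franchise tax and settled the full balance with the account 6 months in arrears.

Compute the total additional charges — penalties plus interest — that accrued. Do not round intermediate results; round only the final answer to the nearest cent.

Penalty, months 1–2: 2 × 1% × €220,000.00 = €4,400.00
Penalty, months 3–6: 4 × 3% × €220,000.00 = €26,400.00
Interest (18%/yr ÷ 12 = 1.5%/month): €220,000.00 × ((1 + 0.015)^6 − 1) = €20,557.5181…
Penalties + interest = €30,800.0000 + €20,557.5181… = €51,357.52

€51,357.52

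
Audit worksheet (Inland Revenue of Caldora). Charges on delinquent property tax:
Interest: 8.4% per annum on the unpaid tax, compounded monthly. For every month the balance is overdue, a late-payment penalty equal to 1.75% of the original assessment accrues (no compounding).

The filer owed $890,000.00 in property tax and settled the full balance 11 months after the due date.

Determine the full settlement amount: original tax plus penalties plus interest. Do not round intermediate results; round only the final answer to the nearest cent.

$1,132,304.63

Late-payment penalty = 1.75% × $890,000.00 × 11 mo = $171,325.00
Interest (8.4%/yr ÷ 12 = 0.7%/month): $890,000.00 × ((1 + 0.007)^11 − 1) = $70,979.6317…
Total = $890,000.00 + $171,325.0000 + $70,979.6317… = $1,132,304.63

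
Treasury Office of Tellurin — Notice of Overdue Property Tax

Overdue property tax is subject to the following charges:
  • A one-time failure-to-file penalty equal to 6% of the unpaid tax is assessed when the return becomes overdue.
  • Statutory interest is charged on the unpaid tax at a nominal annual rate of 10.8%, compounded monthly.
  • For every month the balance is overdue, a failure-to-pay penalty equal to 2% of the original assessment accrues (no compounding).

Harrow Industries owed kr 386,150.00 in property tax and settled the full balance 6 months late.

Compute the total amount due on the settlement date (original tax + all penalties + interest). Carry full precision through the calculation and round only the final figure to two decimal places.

Failure-to-file penalty: 6% × kr 386,150.00 = kr 23,169.00
Failure-to-pay penalty = 2% × kr 386,150.00 × 6 mo = kr 46,338.00
Interest (10.8%/yr ÷ 12 = 0.9%/month): kr 386,150.00 × ((1 + 0.009)^6 − 1) = kr 21,326.9405…
Total = kr 386,150.00 + kr 69,507.0000 + kr 21,326.9405… = kr 476,983.94

kr 476,983.94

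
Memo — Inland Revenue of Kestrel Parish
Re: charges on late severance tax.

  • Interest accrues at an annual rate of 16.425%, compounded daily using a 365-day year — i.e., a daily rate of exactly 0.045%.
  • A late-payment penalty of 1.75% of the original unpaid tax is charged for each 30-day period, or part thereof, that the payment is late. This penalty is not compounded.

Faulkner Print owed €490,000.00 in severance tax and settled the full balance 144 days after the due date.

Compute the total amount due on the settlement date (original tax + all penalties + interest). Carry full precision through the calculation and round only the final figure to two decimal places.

€565,670.73

Penalty periods: ⌈144/30⌉ = 5; penalty = 5 × 1.75% × €490,000.00 = €42,875.00
Interest: €490,000.00 × ((1 + 0.00045)^144 − 1) = €490,000.00 × 0.06693006… = €32,795.7307…
Total = €490,000.00 + €42,875.0000 + €32,795.7307… = €565,670.73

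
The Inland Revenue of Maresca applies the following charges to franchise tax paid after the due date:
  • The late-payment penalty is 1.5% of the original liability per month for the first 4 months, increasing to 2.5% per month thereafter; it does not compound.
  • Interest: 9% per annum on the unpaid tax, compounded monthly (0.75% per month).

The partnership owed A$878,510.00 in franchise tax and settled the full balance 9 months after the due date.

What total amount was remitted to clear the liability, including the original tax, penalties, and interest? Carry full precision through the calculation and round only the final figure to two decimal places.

Penalty, months 1–4: 4 × 1.5% × A$878,510.00 = A$52,710.60
Penalty, months 5–9: 5 × 2.5% × A$878,510.00 = A$109,813.75
Interest: A$878,510.00 × ((1 + 0.0075)^9 − 1) = A$878,510.00 × 0.0695608… = A$61,109.8928…
Total = A$878,510.00 + A$162,524.3500 + A$61,109.8928… = A$1,102,144.24

A$1,102,144.24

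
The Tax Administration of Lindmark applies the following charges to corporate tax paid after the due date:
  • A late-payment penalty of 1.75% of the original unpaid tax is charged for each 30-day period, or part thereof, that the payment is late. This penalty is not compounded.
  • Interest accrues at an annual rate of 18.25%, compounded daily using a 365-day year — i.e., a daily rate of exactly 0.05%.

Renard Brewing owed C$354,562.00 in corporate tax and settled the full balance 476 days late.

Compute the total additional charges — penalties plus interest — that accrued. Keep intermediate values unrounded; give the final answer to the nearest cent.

Penalty periods: ⌈476/30⌉ = 16; penalty = 16 × 1.75% × C$354,562.00 = C$99,277.36
Interest: C$354,562.00 × ((1 + 0.0005)^476 − 1) = C$354,562.00 × 0.26863373… = C$95,247.3133…
Penalties + interest = C$99,277.3600 + C$95,247.3133… = C$194,524.67

C$194,524.67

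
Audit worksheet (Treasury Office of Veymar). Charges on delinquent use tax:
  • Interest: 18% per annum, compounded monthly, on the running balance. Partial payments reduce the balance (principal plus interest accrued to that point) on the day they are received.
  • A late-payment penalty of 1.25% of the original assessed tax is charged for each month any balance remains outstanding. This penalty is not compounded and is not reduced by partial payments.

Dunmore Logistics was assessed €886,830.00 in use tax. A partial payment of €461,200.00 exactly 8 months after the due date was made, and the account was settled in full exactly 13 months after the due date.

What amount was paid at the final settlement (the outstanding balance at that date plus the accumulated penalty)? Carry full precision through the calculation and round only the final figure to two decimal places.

Monthly rate = 18% ÷ 12 = 1.5%
Balance at month 8: €886,830.0000 × (1 + 0.015)^8 = €999,007.4206…
After €461,200.00 payment: €999,007.4206… − €461,200.00 = €537,807.4206…
Balance at month 13: €537,807.4206… × (1 + 0.015)^5 = €579,371.3314…
Penalty: 13 × 1.25% × €886,830.00 = €144,109.88…
Final settlement = outstanding balance + penalty = €579,371.3314… + €144,109.88… = €723,481.21

€723,481.21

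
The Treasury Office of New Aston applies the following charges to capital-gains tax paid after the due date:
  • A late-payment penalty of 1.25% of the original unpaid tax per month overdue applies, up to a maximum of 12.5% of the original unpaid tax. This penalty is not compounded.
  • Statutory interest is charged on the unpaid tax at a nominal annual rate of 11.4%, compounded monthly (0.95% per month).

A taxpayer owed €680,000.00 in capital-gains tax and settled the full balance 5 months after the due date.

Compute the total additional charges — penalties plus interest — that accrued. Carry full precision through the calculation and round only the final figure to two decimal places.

Penalty: 5 × 1.25% × €680,000.00 = €42,500.00 (below the 12.5% cap of €85,000.00)
Interest: €680,000.00 × ((1 + 0.0095)^5 − 1) = €680,000.00 × 0.0484111… = €32,919.5579…
Penalties + interest = €42,500.0000 + €32,919.5579… = €75,419.56

€75,419.56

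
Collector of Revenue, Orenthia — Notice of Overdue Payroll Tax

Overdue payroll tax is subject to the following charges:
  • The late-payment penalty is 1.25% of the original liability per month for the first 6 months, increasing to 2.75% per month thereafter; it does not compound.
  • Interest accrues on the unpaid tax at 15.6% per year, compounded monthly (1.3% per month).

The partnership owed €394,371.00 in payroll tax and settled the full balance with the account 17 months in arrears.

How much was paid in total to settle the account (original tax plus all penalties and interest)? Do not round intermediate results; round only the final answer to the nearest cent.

Penalty, months 1–6: 6 × 1.25% × €394,371.00 = €29,577.83…
Penalty, months 7–17: 11 × 2.75% × €394,371.00 = €119,297.23…
Interest: €394,371.00 × ((1 + 0.013)^17 − 1) = €394,371.00 × 0.2455483… = €96,837.1261…
Total = €394,371.00 + €148,875.0525 + €96,837.1261… = €640,083.18

€640,083.18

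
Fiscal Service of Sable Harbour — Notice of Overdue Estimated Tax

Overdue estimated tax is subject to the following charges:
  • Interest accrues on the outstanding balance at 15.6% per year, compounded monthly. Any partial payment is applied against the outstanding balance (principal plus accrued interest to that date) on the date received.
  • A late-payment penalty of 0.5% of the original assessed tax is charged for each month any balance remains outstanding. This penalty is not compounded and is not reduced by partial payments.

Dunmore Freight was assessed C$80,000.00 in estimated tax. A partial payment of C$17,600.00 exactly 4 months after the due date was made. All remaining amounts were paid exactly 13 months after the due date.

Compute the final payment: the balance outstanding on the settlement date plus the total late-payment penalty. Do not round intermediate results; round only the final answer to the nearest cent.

Monthly rate = 15.6% ÷ 12 = 1.3%
Balance at month 4: C$80,000.0000 × (1 + 0.013)^4 = C$84,241.8253…
After C$17,600.00 payment: C$84,241.8253… − C$17,600.00 = C$66,641.8253…
Balance at month 13: C$66,641.8253… × (1 + 0.013)^9 = C$74,856.9093…
Penalty: 13 × 0.5% × C$80,000.00 = C$5,200.00
Final settlement = outstanding balance + penalty = C$74,856.9093… + C$5,200.00 = C$80,056.91

C$80,056.91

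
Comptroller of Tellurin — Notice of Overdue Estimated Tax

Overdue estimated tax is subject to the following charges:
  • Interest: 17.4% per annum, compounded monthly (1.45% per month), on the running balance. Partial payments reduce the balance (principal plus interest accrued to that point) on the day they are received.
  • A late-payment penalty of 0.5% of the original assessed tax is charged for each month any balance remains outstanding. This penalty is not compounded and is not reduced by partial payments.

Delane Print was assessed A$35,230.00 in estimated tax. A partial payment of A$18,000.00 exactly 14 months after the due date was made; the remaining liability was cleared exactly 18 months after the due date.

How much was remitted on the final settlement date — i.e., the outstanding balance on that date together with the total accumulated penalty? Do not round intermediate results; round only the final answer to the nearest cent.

Balance at month 14: A$35,230.0000 × (1 + 0.0145)^14 = A$43,096.4366…
After A$18,000.00 payment: A$43,096.4366… − A$18,000.00 = A$25,096.4366…
Balance at month 18: A$25,096.4366… × (1 + 0.0145)^4 = A$26,583.9962…
Penalty: 18 × 0.5% × A$35,230.00 = A$3,170.70
Final settlement = outstanding balance + penalty = A$26,583.9962… + A$3,170.70 = A$29,754.70

A$29,754.70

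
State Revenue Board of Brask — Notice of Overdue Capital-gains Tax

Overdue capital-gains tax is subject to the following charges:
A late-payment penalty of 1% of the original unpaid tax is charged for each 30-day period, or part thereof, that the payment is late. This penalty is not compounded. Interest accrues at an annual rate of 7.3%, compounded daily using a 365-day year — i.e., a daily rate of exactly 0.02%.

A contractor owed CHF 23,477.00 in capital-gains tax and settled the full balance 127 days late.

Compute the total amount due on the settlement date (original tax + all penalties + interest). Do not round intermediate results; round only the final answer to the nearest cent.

CHF 25,254.74

Penalty periods: ⌈127/30⌉ = 5; penalty = 5 × 1% × CHF 23,477.00 = CHF 1,173.85
Interest: CHF 23,477.00 × ((1 + 0.0002)^127 − 1) = CHF 23,477.00 × 0.02572272… = CHF 603.8924…
Total = CHF 23,477.00 + CHF 1,173.8500 + CHF 603.8924… = CHF 25,254.74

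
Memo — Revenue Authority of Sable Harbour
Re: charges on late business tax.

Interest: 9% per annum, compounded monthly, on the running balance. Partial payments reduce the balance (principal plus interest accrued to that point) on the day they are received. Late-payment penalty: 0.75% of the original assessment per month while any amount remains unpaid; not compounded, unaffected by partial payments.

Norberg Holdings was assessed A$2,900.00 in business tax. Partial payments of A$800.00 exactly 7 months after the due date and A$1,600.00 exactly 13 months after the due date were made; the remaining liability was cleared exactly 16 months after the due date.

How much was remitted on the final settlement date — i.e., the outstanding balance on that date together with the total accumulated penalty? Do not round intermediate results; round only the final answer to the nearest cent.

Monthly rate = 9% ÷ 12 = 0.75%
Balance at month 7: A$2,900.0000 × (1 + 0.0075)^7 = A$3,055.7188…
After A$800.00 payment: A$3,055.7188… − A$800.00 = A$2,255.7188…
Balance at month 13: A$2,255.7188… × (1 + 0.0075)^6 = A$2,359.1485…
After A$1,600.00 payment: A$2,359.1485… − A$1,600.00 = A$759.1485…
Balance at month 16: A$759.1485… × (1 + 0.0075)^3 = A$776.3578…
Penalty: 16 × 0.75% × A$2,900.00 = A$348.00
Final settlement = outstanding balance + penalty = A$776.3578… + A$348.00 = A$1,124.36

A$1,124.36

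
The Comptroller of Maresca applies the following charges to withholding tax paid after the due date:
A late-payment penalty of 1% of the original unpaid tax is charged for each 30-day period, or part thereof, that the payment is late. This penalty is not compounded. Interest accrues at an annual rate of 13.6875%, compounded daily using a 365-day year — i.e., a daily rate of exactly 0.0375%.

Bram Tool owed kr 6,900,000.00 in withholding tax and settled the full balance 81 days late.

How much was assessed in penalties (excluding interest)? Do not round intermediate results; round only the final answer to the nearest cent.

Penalty periods: ⌈81/30⌉ = 3; penalty = 3 × 1% × kr 6,900,000.00 = kr 207,000.00

kr 207,000.00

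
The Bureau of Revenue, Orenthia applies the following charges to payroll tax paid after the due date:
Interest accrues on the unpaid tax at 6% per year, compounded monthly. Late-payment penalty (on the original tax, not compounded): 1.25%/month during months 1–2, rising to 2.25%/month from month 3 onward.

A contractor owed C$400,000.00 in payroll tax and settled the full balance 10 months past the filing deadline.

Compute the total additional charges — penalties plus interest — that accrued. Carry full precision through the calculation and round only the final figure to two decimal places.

Penalty, months 1–2: 2 × 1.25% × C$400,000.00 = C$10,000.00
Penalty, months 3–10: 8 × 2.25% × C$400,000.00 = C$72,000.00
Interest (6%/yr ÷ 12 = 0.5%/month): C$400,000.00 × ((1 + 0.005)^10 − 1) = C$20,456.0528…
Penalties + interest = C$82,000.0000 + C$20,456.0528… = C$102,456.05

C$102,456.05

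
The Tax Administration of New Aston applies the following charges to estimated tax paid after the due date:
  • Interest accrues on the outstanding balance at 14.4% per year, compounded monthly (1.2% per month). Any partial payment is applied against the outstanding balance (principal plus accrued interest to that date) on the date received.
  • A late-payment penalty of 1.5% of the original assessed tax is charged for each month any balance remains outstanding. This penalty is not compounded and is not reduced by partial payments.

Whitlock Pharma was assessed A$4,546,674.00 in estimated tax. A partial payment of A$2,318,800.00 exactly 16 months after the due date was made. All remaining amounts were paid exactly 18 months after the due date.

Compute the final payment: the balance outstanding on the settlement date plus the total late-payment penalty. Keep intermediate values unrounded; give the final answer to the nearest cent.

A$4,488,454.25

Balance at month 16: A$4,546,674.0000 × (1 + 0.012)^16 = A$5,502,778.3019…
After A$2,318,800.00 payment: A$5,502,778.3019… − A$2,318,800.00 = A$3,183,978.3019…
Balance at month 18: A$3,183,978.3019… × (1 + 0.012)^2 = A$3,260,852.2740…
Penalty: 18 × 1.5% × A$4,546,674.00 = A$1,227,601.98
Final settlement = outstanding balance + penalty = A$3,260,852.2740… + A$1,227,601.98 = A$4,488,454.25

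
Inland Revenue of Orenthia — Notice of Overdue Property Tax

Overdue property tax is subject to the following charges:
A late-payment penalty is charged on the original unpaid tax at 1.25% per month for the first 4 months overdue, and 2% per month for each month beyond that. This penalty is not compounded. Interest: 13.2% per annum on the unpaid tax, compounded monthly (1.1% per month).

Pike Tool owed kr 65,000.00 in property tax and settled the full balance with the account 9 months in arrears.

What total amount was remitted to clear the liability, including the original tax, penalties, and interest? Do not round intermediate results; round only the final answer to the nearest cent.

kr 81,475.53

Penalty, months 1–4: 4 × 1.25% × kr 65,000.00 = kr 3,250.00
Penalty, months 5–9: 5 × 2% × kr 65,000.00 = kr 6,500.00
Interest: kr 65,000.00 × ((1 + 0.011)^9 − 1) = kr 65,000.00 × 0.1034697… = kr 6,725.5285…
Total = kr 65,000.00 + kr 9,750.0000 + kr 6,725.5285… = kr 81,475.53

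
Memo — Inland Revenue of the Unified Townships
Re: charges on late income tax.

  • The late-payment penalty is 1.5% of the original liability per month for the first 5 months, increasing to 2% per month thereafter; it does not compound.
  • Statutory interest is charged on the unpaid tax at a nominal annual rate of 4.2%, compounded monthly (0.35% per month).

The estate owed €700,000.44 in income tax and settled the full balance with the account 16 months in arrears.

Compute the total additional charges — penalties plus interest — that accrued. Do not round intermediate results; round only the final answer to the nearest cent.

€246,746.15

Penalty, months 1–5: 5 × 1.5% × €700,000.44 = €52,500.03…
Penalty, months 6–16: 11 × 2% × €700,000.44 = €154,000.10…
Interest: €700,000.44 × ((1 + 0.0035)^16 − 1) = €700,000.44 × 0.0574943… = €40,246.0251…
Penalties + interest = €206,500.1298 + €40,246.0251… = €246,746.15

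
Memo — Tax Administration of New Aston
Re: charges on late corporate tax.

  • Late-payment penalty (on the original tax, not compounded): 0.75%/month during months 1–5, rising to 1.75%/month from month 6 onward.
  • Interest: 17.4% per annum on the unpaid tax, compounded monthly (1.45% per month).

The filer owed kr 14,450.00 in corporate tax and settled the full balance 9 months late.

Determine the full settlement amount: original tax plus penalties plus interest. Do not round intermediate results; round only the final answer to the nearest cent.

Penalty, months 1–5: 5 × 0.75% × kr 14,450.00 = kr 541.88…
Penalty, months 6–9: 4 × 1.75% × kr 14,450.00 = kr 1,011.50
Interest: kr 14,450.00 × ((1 + 0.0145)^9 − 1) = kr 14,450.00 × 0.1383307… = kr 1,998.8791…
Total = kr 14,450.00 + kr 1,553.3750 + kr 1,998.8791… = kr 18,002.25

kr 18,002.25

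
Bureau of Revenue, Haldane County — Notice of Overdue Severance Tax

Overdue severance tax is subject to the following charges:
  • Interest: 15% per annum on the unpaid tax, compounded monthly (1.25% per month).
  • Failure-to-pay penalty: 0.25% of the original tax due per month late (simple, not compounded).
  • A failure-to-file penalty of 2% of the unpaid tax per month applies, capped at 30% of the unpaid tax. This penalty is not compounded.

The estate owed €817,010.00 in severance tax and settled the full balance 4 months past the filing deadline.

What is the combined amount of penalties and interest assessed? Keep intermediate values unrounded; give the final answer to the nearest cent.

€115,153.75

Failure-to-file: 4 × 2% × €817,010.00 = €65,360.80 (under the 30% cap)
Failure-to-pay penalty: 4 × 0.25% × €817,010.00 = €8,170.10
Interest: €817,010.00 × ((1 + 0.0125)^4 − 1) = €817,010.00 × 0.0509453… = €41,622.8497…
Penalties + interest = €73,530.9000 + €41,622.8497… = €115,153.75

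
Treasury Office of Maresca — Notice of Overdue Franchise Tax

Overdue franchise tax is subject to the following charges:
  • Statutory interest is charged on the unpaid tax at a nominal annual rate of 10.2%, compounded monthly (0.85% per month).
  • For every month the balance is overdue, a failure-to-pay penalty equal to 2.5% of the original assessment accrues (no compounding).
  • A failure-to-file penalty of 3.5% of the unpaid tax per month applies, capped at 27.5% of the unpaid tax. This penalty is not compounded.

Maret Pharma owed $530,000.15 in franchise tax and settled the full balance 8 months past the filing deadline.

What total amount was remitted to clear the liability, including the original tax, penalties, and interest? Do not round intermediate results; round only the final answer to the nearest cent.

Failure-to-file: 8 × 3.5% × $530,000.15 = $148,400.04…, capped at 27.5% × $530,000.15 = $145,750.04…
Failure-to-pay penalty = 2.5% × $530,000.15 × 8 mo = $106,000.03
Interest: $530,000.15 × ((1 + 0.0085)^8 − 1) = $530,000.15 × 0.0700578… = $37,130.6227…
Total = $530,000.15 + $251,750.0713… + $37,130.6227… = $818,880.84

$818,880.84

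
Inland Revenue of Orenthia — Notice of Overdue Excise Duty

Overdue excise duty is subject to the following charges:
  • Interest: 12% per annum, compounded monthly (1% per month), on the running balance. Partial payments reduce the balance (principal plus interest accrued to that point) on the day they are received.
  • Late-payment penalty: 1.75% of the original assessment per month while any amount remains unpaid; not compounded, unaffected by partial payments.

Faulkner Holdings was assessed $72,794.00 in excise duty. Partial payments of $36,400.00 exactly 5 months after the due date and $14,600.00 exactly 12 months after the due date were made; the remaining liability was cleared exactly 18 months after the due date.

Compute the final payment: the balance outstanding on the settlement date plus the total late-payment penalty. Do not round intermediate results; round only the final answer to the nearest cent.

$53,077.68

Balance at month 5: $72,794.0000 × (1 + 0.01)^5 = $76,507.2256…
After $36,400.00 payment: $76,507.2256… − $36,400.00 = $40,107.2256…
Balance at month 12: $40,107.2256… × (1 + 0.01)^7 = $43,000.3744…
After $14,600.00 payment: $43,000.3744… − $14,600.00 = $28,400.3744…
Balance at month 18: $28,400.3744… × (1 + 0.01)^6 = $30,147.5697…
Penalty: 18 × 1.75% × $72,794.00 = $22,930.11
Final settlement = outstanding balance + penalty = $30,147.5697… + $22,930.11 = $53,077.68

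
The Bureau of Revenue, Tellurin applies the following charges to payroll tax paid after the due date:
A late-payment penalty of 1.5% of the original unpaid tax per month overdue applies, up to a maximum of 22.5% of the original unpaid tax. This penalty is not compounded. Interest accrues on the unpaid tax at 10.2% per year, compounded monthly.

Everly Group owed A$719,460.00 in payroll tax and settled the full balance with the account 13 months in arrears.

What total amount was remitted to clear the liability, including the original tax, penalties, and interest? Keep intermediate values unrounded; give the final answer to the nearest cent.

Penalty: 13 × 1.5% × A$719,460.00 = A$140,294.70 (below the 22.5% cap of A$161,878.50)
Interest (10.2%/yr ÷ 12 = 0.85%/month): A$719,460.00 × ((1 + 0.0085)^13 − 1) = A$83,683.9394…
Total = A$719,460.00 + A$140,294.7000 + A$83,683.9394… = A$943,438.64

A$943,438.64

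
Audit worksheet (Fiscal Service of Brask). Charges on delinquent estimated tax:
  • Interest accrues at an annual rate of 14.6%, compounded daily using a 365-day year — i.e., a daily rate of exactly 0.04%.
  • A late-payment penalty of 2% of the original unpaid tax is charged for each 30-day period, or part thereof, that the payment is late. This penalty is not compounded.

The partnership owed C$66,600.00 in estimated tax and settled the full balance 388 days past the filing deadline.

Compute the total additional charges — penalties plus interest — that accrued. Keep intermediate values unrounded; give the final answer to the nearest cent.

Penalty periods: ⌈388/30⌉ = 13; penalty = 13 × 2% × C$66,600.00 = C$17,316.00
Interest: C$66,600.00 × ((1 + 0.0004)^388 − 1) = C$66,600.00 × 0.16785527… = C$11,179.1613…
Penalties + interest = C$17,316.0000 + C$11,179.1613… = C$28,495.16

C$28,495.16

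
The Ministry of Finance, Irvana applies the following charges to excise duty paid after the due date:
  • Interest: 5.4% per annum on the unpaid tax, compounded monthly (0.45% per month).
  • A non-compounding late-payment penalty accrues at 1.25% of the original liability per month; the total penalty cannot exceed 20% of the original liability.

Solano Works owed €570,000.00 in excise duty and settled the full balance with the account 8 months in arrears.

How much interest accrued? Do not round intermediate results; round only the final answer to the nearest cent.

Interest: €570,000.00 × ((1 + 0.0045)^8 − 1) = €570,000.00 × 0.0365721… = €20,846.1151…

€20,846.12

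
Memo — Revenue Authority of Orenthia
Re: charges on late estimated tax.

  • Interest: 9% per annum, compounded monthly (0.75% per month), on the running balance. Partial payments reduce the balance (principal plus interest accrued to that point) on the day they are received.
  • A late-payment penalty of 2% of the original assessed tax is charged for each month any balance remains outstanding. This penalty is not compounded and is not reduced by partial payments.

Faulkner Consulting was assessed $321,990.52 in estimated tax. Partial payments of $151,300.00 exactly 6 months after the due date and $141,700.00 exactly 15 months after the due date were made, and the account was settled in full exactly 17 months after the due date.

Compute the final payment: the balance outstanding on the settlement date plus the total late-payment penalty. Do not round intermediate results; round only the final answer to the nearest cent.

Balance at month 6: $321,990.5200 × (1 + 0.0075)^6 = $336,754.5050…
After $151,300.00 payment: $336,754.5050… − $151,300.00 = $185,454.5050…
Balance at month 15: $185,454.5050… × (1 + 0.0075)^9 = $198,354.8760…
After $141,700.00 payment: $198,354.8760… − $141,700.00 = $56,654.8760…
Balance at month 17: $56,654.8760… × (1 + 0.0075)^2 = $57,507.8860…
Penalty: 17 × 2% × $321,990.52 = $109,476.78…
Final settlement = outstanding balance + penalty = $57,507.8860… + $109,476.78… = $166,984.66

$166,984.66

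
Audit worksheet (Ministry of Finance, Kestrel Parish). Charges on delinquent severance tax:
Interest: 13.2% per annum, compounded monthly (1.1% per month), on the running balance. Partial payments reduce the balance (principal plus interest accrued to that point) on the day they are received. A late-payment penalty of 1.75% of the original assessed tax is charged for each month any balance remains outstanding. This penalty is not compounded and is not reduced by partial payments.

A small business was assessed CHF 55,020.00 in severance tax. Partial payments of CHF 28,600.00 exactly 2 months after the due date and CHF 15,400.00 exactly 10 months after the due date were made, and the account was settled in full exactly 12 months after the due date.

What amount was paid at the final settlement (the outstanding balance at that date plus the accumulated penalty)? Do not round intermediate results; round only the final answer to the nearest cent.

Balance at month 2: CHF 55,020.0000 × (1 + 0.011)^2 = CHF 56,237.0974…
After CHF 28,600.00 payment: CHF 56,237.0974… − CHF 28,600.00 = CHF 27,637.0974…
Balance at month 10: CHF 27,637.0974… × (1 + 0.011)^8 = CHF 30,164.8850…
After CHF 15,400.00 payment: CHF 30,164.8850… − CHF 15,400.00 = CHF 14,764.8850…
Balance at month 12: CHF 14,764.8850… × (1 + 0.011)^2 = CHF 15,091.4990…
Penalty: 12 × 1.75% × CHF 55,020.00 = CHF 11,554.20
Final settlement = outstanding balance + penalty = CHF 15,091.4990… + CHF 11,554.20 = CHF 26,645.70

CHF 26,645.70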